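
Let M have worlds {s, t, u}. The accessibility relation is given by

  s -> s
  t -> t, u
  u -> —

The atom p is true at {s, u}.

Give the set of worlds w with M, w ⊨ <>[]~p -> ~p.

{s, t, u}

s: <>[]~p is F, ~p is F. ✓
t: <>[]~p is T, ~p is T. ✓
u: <>[]~p is F, ~p is F. ✓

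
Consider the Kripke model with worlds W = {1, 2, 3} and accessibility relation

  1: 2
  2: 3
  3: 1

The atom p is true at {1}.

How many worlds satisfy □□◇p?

1

1: successors {2}; □◇p there: 2:T. ✓
2: successors {3}; □◇p there: 3:F. ✗
3: successors {1}; □◇p there: 1:F. ✗
Satisfying worlds: {1}.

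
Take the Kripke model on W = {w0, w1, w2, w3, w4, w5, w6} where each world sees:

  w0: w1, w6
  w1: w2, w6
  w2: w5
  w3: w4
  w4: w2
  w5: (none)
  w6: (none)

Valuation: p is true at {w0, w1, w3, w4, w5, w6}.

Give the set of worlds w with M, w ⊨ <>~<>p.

{w0, w1, w2, w3}

w0: successors {w1, w6}; ~<>p there: w1:F, w6:T. ✓
w1: successors {w2, w6}; ~<>p there: w2:F, w6:T. ✓
w2: successors {w5}; ~<>p there: w5:T. ✓
w3: successors {w4}; ~<>p there: w4:T. ✓
w4: successors {w2}; ~<>p there: w2:F. ✗
w5: no successors, so <>~<>p fails. ✗
w6: no successors, so <>~<>p fails. ✗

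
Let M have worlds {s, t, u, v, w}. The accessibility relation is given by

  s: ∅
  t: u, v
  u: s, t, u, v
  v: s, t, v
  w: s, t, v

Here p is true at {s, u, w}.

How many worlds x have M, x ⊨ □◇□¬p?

s: no successors, so □◇□¬p holds vacuously. ✓
t: successors {u, v}; ◇□¬p there: u:T, v:T. ✓
u: successors {s, t, u, v}; ◇□¬p there: s:F, t:F, u:T, v:T. ✗
v: successors {s, t, v}; ◇□¬p there: s:F, t:F, v:T. ✗
w: successors {s, t, v}; ◇□¬p there: s:F, t:F, v:T. ✗
Satisfying worlds: {s, t}.

2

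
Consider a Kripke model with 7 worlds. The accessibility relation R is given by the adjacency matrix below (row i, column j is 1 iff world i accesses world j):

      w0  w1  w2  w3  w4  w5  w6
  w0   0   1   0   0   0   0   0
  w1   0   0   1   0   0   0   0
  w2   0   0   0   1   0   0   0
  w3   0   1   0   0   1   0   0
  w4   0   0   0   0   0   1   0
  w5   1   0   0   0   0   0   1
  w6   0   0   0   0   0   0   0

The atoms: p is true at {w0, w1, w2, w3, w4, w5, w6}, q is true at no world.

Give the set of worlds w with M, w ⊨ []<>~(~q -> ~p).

w0: successors {w1}; <>~(~q -> ~p) there: w1:T. ✓
w1: successors {w2}; <>~(~q -> ~p) there: w2:T. ✓
w2: successors {w3}; <>~(~q -> ~p) there: w3:T. ✓
w3: successors {w1, w4}; <>~(~q -> ~p) there: w1:T, w4:T. ✓
w4: successors {w5}; <>~(~q -> ~p) there: w5:T. ✓
w5: successors {w0, w6}; <>~(~q -> ~p) there: w0:T, w6:F. ✗
w6: no successors, so []<>~(~q -> ~p) holds vacuously. ✓

{w0, w1, w2, w3, w4, w6}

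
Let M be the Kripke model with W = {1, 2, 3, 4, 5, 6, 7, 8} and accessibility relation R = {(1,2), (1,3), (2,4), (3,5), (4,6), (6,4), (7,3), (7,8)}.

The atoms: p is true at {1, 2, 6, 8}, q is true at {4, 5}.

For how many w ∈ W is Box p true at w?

1: successors {2, 3}; p there: 2:T, 3:F. ✗
2: successors {4}; p there: 4:F. ✗
3: successors {5}; p there: 5:F. ✗
4: successors {6}; p there: 6:T. ✓
5: no successors, so Box p holds vacuously. ✓
6: successors {4}; p there: 4:F. ✗
7: successors {3, 8}; p there: 3:F, 8:T. ✗
8: no successors, so Box p holds vacuously. ✓
Satisfying worlds: {4, 5, 8}.

3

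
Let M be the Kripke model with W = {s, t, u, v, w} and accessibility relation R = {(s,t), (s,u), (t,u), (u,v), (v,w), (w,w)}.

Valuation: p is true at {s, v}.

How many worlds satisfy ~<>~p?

1

s: <>~p is T. ✗
t: <>~p is T. ✗
u: <>~p is F. ✓
v: <>~p is T. ✗
w: <>~p is T. ✗
Satisfying worlds: {u}.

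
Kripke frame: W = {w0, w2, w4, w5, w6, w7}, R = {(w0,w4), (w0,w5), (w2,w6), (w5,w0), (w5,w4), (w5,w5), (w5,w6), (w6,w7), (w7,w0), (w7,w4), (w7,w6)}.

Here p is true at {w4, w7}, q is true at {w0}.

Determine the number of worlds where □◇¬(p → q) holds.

3

w0: successors {w4, w5}; ◇¬(p → q) there: w4:F, w5:T. ✗
w2: successors {w6}; ◇¬(p → q) there: w6:T. ✓
w4: no successors, so □◇¬(p → q) holds vacuously. ✓
w5: successors {w0, w4, w5, w6}; ◇¬(p → q) there: w0:T, w4:F, w5:T, w6:T. ✗
w6: successors {w7}; ◇¬(p → q) there: w7:T. ✓
w7: successors {w0, w4, w6}; ◇¬(p → q) there: w0:T, w4:F, w6:T. ✗
Satisfying worlds: {w2, w4, w6}.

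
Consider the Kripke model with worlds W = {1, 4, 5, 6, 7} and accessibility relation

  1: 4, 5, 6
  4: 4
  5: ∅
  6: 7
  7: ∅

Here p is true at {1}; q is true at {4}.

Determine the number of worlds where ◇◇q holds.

1: successors {4, 5, 6}; ◇q there: 4:T, 5:F, 6:F. ✓
4: successors {4}; ◇q there: 4:T. ✓
5: no successors, so ◇◇q fails. ✗
6: successors {7}; ◇q there: 7:F. ✗
7: no successors, so ◇◇q fails. ✗
Satisfying worlds: {1, 4}.

2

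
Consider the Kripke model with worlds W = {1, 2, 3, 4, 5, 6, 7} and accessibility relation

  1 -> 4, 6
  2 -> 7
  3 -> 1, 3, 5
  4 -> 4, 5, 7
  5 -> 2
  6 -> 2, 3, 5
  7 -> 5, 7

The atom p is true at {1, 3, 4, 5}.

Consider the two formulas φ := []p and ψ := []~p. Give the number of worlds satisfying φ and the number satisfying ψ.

1 and 2

For []p:
1: successors {4, 6}; p there: 4:T, 6:F. ✗
2: successors {7}; p there: 7:F. ✗
3: successors {1, 3, 5}; p there: 1:T, 3:T, 5:T. ✓
4: successors {4, 5, 7}; p there: 4:T, 5:T, 7:F. ✗
5: successors {2}; p there: 2:F. ✗
6: successors {2, 3, 5}; p there: 2:F, 3:T, 5:T. ✗
7: successors {5, 7}; p there: 5:T, 7:F. ✗
— 1 world.
For []~p:
1: successors {4, 6}; ~p there: 4:F, 6:T. ✗
2: successors {7}; ~p there: 7:T. ✓
3: successors {1, 3, 5}; ~p there: 1:F, 3:F, 5:F. ✗
4: successors {4, 5, 7}; ~p there: 4:F, 5:F, 7:T. ✗
5: successors {2}; ~p there: 2:T. ✓
6: successors {2, 3, 5}; ~p there: 2:T, 3:F, 5:F. ✗
7: successors {5, 7}; ~p there: 5:F, 7:T. ✗
— 2 worlds.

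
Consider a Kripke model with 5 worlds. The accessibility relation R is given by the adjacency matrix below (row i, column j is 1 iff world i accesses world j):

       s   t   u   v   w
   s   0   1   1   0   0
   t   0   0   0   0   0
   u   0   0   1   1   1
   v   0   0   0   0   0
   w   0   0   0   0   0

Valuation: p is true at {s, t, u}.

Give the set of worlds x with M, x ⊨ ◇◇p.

s: successors {t, u}; ◇p there: t:F, u:T. ✓
t: no successors, so ◇◇p fails. ✗
u: successors {u, v, w}; ◇p there: u:T, v:F, w:F. ✓
v: no successors, so ◇◇p fails. ✗
w: no successors, so ◇◇p fails. ✗

{s, u}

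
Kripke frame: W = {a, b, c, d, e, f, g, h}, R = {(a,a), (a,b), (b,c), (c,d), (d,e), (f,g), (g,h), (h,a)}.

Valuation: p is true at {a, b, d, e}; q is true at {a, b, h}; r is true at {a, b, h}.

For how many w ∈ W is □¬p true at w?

4

a: successors {a, b}; ¬p there: a:F, b:F. ✗
b: successors {c}; ¬p there: c:T. ✓
c: successors {d}; ¬p there: d:F. ✗
d: successors {e}; ¬p there: e:F. ✗
e: no successors, so □¬p holds vacuously. ✓
f: successors {g}; ¬p there: g:T. ✓
g: successors {h}; ¬p there: h:T. ✓
h: successors {a}; ¬p there: a:F. ✗
Satisfying worlds: {b, e, f, g}.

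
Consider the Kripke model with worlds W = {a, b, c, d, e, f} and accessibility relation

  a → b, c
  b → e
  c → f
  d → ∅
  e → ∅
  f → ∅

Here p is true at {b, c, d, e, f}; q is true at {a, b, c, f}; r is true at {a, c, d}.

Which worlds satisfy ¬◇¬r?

a: ◇¬r is T. ✗
b: ◇¬r is T. ✗
c: ◇¬r is T. ✗
d: ◇¬r is F. ✓
e: ◇¬r is F. ✓
f: ◇¬r is F. ✓

{d, e, f}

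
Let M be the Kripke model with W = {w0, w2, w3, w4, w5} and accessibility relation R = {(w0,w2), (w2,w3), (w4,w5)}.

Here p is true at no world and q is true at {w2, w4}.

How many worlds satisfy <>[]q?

w0: successors {w2}; []q there: w2:F. ✗
w2: successors {w3}; []q there: w3:T. ✓
w3: no successors, so <>[]q fails. ✗
w4: successors {w5}; []q there: w5:T. ✓
w5: no successors, so <>[]q fails. ✗
Satisfying worlds: {w2, w4}.

2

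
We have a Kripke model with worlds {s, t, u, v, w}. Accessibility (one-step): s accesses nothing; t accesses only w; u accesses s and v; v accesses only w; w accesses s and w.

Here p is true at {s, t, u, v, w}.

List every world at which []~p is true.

s: no successors, so []~p holds vacuously. ✓
t: successors {w}; ~p there: w:F. ✗
u: successors {s, v}; ~p there: s:F, v:F. ✗
v: successors {w}; ~p there: w:F. ✗
w: successors {s, w}; ~p there: s:F, w:F. ✗

{s}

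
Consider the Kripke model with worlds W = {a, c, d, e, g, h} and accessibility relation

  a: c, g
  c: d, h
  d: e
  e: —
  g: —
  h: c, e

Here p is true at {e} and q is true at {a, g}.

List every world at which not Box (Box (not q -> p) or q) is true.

a: Box (Box (not q -> p) or q) is F. ✓
c: Box (Box (not q -> p) or q) is F. ✓
d: Box (Box (not q -> p) or q) is T. ✗
e: Box (Box (not q -> p) or q) is T. ✗
g: Box (Box (not q -> p) or q) is T. ✗
h: Box (Box (not q -> p) or q) is F. ✓

{a, c, h}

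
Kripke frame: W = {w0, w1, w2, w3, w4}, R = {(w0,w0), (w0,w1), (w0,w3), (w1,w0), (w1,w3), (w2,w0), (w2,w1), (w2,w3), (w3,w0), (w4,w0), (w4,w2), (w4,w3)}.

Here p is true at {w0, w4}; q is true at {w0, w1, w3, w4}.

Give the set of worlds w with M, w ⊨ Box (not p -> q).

w0: successors {w0, w1, w3}; not p -> q there: w0:T, w1:T, w3:T. ✓
w1: successors {w0, w3}; not p -> q there: w0:T, w3:T. ✓
w2: successors {w0, w1, w3}; not p -> q there: w0:T, w1:T, w3:T. ✓
w3: successors {w0}; not p -> q there: w0:T. ✓
w4: successors {w0, w2, w3}; not p -> q there: w0:T, w2:F, w3:T. ✗

{w0, w1, w2, w3}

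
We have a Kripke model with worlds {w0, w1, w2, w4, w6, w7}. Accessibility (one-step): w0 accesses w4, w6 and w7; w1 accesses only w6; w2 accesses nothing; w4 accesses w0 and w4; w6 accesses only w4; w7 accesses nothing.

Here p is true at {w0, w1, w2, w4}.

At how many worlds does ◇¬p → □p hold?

w0: ◇¬p is T, □p is F. ✗
w1: ◇¬p is T, □p is F. ✗
w2: ◇¬p is F, □p is T. ✓
w4: ◇¬p is F, □p is T. ✓
w6: ◇¬p is F, □p is T. ✓
w7: ◇¬p is F, □p is T. ✓
Satisfying worlds: {w2, w4, w6, w7}.

4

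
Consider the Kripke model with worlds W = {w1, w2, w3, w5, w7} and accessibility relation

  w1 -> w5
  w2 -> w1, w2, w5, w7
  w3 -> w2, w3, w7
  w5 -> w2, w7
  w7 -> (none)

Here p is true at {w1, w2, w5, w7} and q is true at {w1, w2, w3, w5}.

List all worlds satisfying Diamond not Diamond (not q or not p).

{w2, w3, w5}

w1: successors {w5}; not Diamond (not q or not p) there: w5:F. ✗
w2: successors {w1, w2, w5, w7}; not Diamond (not q or not p) there: w1:T, w2:F, w5:F, w7:T. ✓
w3: successors {w2, w3, w7}; not Diamond (not q or not p) there: w2:F, w3:F, w7:T. ✓
w5: successors {w2, w7}; not Diamond (not q or not p) there: w2:F, w7:T. ✓
w7: no successors, so Diamond not Diamond (not q or not p) fails. ✗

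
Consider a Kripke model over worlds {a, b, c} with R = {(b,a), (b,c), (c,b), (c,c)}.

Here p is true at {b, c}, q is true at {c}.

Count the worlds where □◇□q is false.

a: no successors, so □◇□q holds vacuously. ✓
b: successors {a, c}; ◇□q there: a:F, c:F. ✗
c: successors {b, c}; ◇□q there: b:T, c:F. ✗
Satisfying worlds: {a}.
So □◇□q fails at the other 2 worlds.

2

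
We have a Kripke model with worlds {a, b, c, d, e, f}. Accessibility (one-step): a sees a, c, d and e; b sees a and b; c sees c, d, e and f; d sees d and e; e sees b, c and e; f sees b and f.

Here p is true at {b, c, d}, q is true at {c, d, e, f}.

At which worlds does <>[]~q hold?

{b, e, f}

a: successors {a, c, d, e}; []~q there: a:F, c:F, d:F, e:F. ✗
b: successors {a, b}; []~q there: a:F, b:T. ✓
c: successors {c, d, e, f}; []~q there: c:F, d:F, e:F, f:F. ✗
d: successors {d, e}; []~q there: d:F, e:F. ✗
e: successors {b, c, e}; []~q there: b:T, c:F, e:F. ✓
f: successors {b, f}; []~q there: b:T, f:F. ✓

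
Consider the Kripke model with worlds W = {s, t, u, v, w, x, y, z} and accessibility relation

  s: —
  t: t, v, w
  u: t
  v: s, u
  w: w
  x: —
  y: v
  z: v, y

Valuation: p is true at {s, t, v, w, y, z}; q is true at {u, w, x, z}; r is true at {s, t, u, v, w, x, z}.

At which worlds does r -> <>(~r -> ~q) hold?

s: r is T, <>(~r -> ~q) is F. ✗
t: r is T, <>(~r -> ~q) is T. ✓
u: r is T, <>(~r -> ~q) is T. ✓
v: r is T, <>(~r -> ~q) is T. ✓
w: r is T, <>(~r -> ~q) is T. ✓
x: r is T, <>(~r -> ~q) is F. ✗
y: r is F, <>(~r -> ~q) is T. ✓
z: r is T, <>(~r -> ~q) is T. ✓

{t, u, v, w, y, z}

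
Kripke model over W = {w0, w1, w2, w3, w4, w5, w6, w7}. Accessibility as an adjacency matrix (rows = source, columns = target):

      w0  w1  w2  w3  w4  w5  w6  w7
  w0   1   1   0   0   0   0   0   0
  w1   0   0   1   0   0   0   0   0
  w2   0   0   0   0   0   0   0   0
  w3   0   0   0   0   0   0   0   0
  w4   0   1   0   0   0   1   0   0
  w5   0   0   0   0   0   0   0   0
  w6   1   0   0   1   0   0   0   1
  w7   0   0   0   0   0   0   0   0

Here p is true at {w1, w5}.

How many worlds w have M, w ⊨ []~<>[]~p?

w0: successors {w0, w1}; ~<>[]~p there: w0:F, w1:F. ✗
w1: successors {w2}; ~<>[]~p there: w2:T. ✓
w2: no successors, so []~<>[]~p holds vacuously. ✓
w3: no successors, so []~<>[]~p holds vacuously. ✓
w4: successors {w1, w5}; ~<>[]~p there: w1:F, w5:T. ✗
w5: no successors, so []~<>[]~p holds vacuously. ✓
w6: successors {w0, w3, w7}; ~<>[]~p there: w0:F, w3:T, w7:T. ✗
w7: no successors, so []~<>[]~p holds vacuously. ✓
Satisfying worlds: {w1, w2, w3, w5, w7}.

5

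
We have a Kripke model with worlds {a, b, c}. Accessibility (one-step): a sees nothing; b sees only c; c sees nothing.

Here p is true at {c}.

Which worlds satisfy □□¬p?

{a, b, c}

a: no successors, so □□¬p holds vacuously. ✓
b: successors {c}; □¬p there: c:T. ✓
c: no successors, so □□¬p holds vacuously. ✓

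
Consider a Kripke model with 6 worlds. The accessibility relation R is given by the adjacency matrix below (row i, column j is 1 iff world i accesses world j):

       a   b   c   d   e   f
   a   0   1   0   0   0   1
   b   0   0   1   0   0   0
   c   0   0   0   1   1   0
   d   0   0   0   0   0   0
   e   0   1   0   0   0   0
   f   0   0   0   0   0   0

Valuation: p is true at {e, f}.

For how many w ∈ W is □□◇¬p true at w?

5

a: successors {b, f}; □◇¬p there: b:T, f:T. ✓
b: successors {c}; □◇¬p there: c:F. ✗
c: successors {d, e}; □◇¬p there: d:T, e:T. ✓
d: no successors, so □□◇¬p holds vacuously. ✓
e: successors {b}; □◇¬p there: b:T. ✓
f: no successors, so □□◇¬p holds vacuously. ✓
Satisfying worlds: {a, c, d, e, f}.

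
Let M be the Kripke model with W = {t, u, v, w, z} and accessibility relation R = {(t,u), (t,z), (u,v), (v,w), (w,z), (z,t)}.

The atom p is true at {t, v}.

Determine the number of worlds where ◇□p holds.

2

t: successors {u, z}; □p there: u:T, z:T. ✓
u: successors {v}; □p there: v:F. ✗
v: successors {w}; □p there: w:F. ✗
w: successors {z}; □p there: z:T. ✓
z: successors {t}; □p there: t:F. ✗
Satisfying worlds: {t, w}.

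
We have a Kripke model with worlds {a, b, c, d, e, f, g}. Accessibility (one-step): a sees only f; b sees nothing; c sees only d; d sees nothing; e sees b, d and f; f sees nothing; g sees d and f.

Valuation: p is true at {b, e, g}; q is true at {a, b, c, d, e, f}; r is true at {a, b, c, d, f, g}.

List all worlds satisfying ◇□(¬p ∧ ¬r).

a: successors {f}; □(¬p ∧ ¬r) there: f:T. ✓
b: no successors, so ◇□(¬p ∧ ¬r) fails. ✗
c: successors {d}; □(¬p ∧ ¬r) there: d:T. ✓
d: no successors, so ◇□(¬p ∧ ¬r) fails. ✗
e: successors {b, d, f}; □(¬p ∧ ¬r) there: b:T, d:T, f:T. ✓
f: no successors, so ◇□(¬p ∧ ¬r) fails. ✗
g: successors {d, f}; □(¬p ∧ ¬r) there: d:T, f:T. ✓

{a, c, e, g}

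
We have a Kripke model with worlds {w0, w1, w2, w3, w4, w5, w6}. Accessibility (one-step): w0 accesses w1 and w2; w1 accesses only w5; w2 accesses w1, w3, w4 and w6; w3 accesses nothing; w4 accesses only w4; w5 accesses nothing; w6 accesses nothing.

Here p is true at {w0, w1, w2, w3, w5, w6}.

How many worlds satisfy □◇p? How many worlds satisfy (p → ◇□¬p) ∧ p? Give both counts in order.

4 and 2

For □◇p:
w0: successors {w1, w2}; ◇p there: w1:T, w2:T. ✓
w1: successors {w5}; ◇p there: w5:F. ✗
w2: successors {w1, w3, w4, w6}; ◇p there: w1:T, w3:F, w4:F, w6:F. ✗
w3: no successors, so □◇p holds vacuously. ✓
w4: successors {w4}; ◇p there: w4:F. ✗
w5: no successors, so □◇p holds vacuously. ✓
w6: no successors, so □◇p holds vacuously. ✓
— 4 worlds.
For (p → ◇□¬p) ∧ p:
w0: p → ◇□¬p is F, p is T. ✗
w1: p → ◇□¬p is T, p is T. ✓
w2: p → ◇□¬p is T, p is T. ✓
w3: p → ◇□¬p is F, p is T. ✗
w4: p → ◇□¬p is T, p is F. ✗
w5: p → ◇□¬p is F, p is T. ✗
w6: p → ◇□¬p is F, p is T. ✗
— 2 worlds.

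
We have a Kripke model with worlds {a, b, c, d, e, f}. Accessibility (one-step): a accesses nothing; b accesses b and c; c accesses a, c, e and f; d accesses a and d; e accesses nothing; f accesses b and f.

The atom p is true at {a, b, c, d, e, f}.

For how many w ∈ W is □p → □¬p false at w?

4

a: □p is T, □¬p is T. ✓
b: □p is T, □¬p is F. ✗
c: □p is T, □¬p is F. ✗
d: □p is T, □¬p is F. ✗
e: □p is T, □¬p is T. ✓
f: □p is T, □¬p is F. ✗
Satisfying worlds: {a, e}.
So □p → □¬p fails at the other 4 worlds.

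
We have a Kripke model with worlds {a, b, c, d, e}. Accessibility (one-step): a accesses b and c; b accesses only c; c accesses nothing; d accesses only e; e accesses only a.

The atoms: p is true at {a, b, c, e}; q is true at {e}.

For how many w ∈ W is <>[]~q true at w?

a: successors {b, c}; []~q there: b:T, c:T. ✓
b: successors {c}; []~q there: c:T. ✓
c: no successors, so <>[]~q fails. ✗
d: successors {e}; []~q there: e:T. ✓
e: successors {a}; []~q there: a:T. ✓
Satisfying worlds: {a, b, d, e}.

4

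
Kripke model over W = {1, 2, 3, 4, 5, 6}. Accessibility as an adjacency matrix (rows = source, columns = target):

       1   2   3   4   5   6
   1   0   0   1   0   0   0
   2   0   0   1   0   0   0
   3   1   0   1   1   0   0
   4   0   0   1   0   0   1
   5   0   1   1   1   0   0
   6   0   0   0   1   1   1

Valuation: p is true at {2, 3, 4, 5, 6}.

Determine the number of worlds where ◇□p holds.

4

1: successors {3}; □p there: 3:F. ✗
2: successors {3}; □p there: 3:F. ✗
3: successors {1, 3, 4}; □p there: 1:T, 3:F, 4:T. ✓
4: successors {3, 6}; □p there: 3:F, 6:T. ✓
5: successors {2, 3, 4}; □p there: 2:T, 3:F, 4:T. ✓
6: successors {4, 5, 6}; □p there: 4:T, 5:T, 6:T. ✓
Satisfying worlds: {3, 4, 5, 6}.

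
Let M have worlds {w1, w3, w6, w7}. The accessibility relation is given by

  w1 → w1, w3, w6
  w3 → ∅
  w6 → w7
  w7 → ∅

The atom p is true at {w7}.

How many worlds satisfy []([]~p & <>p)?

2

w1: successors {w1, w3, w6}; []~p & <>p there: w1:F, w3:F, w6:F. ✗
w3: no successors, so []([]~p & <>p) holds vacuously. ✓
w6: successors {w7}; []~p & <>p there: w7:F. ✗
w7: no successors, so []([]~p & <>p) holds vacuously. ✓
Satisfying worlds: {w3, w7}.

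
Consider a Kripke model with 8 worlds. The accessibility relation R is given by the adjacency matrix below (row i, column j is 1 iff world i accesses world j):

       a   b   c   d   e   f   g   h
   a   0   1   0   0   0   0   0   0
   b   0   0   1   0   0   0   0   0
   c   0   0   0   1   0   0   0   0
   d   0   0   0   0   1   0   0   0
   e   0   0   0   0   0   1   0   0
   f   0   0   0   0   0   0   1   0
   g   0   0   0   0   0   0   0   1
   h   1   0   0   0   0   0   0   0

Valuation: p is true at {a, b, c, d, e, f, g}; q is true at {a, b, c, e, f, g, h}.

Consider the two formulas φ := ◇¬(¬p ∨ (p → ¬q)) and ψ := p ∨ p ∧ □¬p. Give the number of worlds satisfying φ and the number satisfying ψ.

For ◇¬(¬p ∨ (p → ¬q)):
a: successors {b}; ¬(¬p ∨ (p → ¬q)) there: b:T. ✓
b: successors {c}; ¬(¬p ∨ (p → ¬q)) there: c:T. ✓
c: successors {d}; ¬(¬p ∨ (p → ¬q)) there: d:F. ✗
d: successors {e}; ¬(¬p ∨ (p → ¬q)) there: e:T. ✓
e: successors {f}; ¬(¬p ∨ (p → ¬q)) there: f:T. ✓
f: successors {g}; ¬(¬p ∨ (p → ¬q)) there: g:T. ✓
g: successors {h}; ¬(¬p ∨ (p → ¬q)) there: h:F. ✗
h: successors {a}; ¬(¬p ∨ (p → ¬q)) there: a:T. ✓
— 6 worlds.
For p ∨ p ∧ □¬p:
a: p is T, p ∧ □¬p is F. ✓
b: p is T, p ∧ □¬p is F. ✓
c: p is T, p ∧ □¬p is F. ✓
d: p is T, p ∧ □¬p is F. ✓
e: p is T, p ∧ □¬p is F. ✓
f: p is T, p ∧ □¬p is F. ✓
g: p is T, p ∧ □¬p is T. ✓
h: p is F, p ∧ □¬p is F. ✗
— 7 worlds.

6 and 7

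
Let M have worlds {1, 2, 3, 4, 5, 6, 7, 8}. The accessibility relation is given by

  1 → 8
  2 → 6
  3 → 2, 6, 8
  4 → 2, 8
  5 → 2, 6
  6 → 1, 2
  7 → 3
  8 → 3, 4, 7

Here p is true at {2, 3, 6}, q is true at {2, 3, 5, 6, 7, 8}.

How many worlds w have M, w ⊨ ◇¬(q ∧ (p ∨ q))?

1: successors {8}; ¬(q ∧ (p ∨ q)) there: 8:F. ✗
2: successors {6}; ¬(q ∧ (p ∨ q)) there: 6:F. ✗
3: successors {2, 6, 8}; ¬(q ∧ (p ∨ q)) there: 2:F, 6:F, 8:F. ✗
4: successors {2, 8}; ¬(q ∧ (p ∨ q)) there: 2:F, 8:F. ✗
5: successors {2, 6}; ¬(q ∧ (p ∨ q)) there: 2:F, 6:F. ✗
6: successors {1, 2}; ¬(q ∧ (p ∨ q)) there: 1:T, 2:F. ✓
7: successors {3}; ¬(q ∧ (p ∨ q)) there: 3:F. ✗
8: successors {3, 4, 7}; ¬(q ∧ (p ∨ q)) there: 3:F, 4:T, 7:F. ✓
Satisfying worlds: {6, 8}.

2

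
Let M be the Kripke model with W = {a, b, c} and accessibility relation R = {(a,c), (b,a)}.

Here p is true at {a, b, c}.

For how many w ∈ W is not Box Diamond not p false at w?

1

a: Box Diamond not p is F. ✓
b: Box Diamond not p is F. ✓
c: Box Diamond not p is T. ✗
Satisfying worlds: {a, b}.
So not Box Diamond not p fails at the other 1 world.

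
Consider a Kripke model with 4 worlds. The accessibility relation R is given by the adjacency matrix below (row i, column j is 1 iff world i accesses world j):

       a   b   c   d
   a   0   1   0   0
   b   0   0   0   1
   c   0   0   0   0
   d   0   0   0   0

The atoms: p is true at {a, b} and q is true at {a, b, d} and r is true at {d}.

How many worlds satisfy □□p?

3

a: successors {b}; □p there: b:F. ✗
b: successors {d}; □p there: d:T. ✓
c: no successors, so □□p holds vacuously. ✓
d: no successors, so □□p holds vacuously. ✓
Satisfying worlds: {b, c, d}.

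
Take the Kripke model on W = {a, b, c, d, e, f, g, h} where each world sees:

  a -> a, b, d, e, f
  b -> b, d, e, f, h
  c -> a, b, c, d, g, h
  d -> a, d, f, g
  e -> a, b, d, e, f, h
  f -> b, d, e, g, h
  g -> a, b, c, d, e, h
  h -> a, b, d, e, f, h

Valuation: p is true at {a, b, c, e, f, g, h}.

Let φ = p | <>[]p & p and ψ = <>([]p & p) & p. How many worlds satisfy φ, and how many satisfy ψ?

7 and 0

For p | <>[]p & p:
a: p is T, <>[]p & p is F. ✓
b: p is T, <>[]p & p is F. ✓
c: p is T, <>[]p & p is F. ✓
d: p is F, <>[]p & p is F. ✗
e: p is T, <>[]p & p is F. ✓
f: p is T, <>[]p & p is F. ✓
g: p is T, <>[]p & p is F. ✓
h: p is T, <>[]p & p is F. ✓
— 7 worlds.
For <>([]p & p) & p:
a: <>([]p & p) is F, p is T. ✗
b: <>([]p & p) is F, p is T. ✗
c: <>([]p & p) is F, p is T. ✗
d: <>([]p & p) is F, p is F. ✗
e: <>([]p & p) is F, p is T. ✗
f: <>([]p & p) is F, p is T. ✗
g: <>([]p & p) is F, p is T. ✗
h: <>([]p & p) is F, p is T. ✗
— 0 worlds.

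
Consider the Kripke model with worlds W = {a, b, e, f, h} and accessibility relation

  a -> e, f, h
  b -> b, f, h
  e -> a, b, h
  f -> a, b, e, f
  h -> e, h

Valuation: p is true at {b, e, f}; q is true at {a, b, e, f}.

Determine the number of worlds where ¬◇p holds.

a: ◇p is T. ✗
b: ◇p is T. ✗
e: ◇p is T. ✗
f: ◇p is T. ✗
h: ◇p is T. ✗
Satisfying worlds: ∅.

0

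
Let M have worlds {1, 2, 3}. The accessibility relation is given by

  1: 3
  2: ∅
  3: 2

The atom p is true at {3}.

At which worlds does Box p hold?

{1, 2}

1: successors {3}; p there: 3:T. ✓
2: no successors, so Box p holds vacuously. ✓
3: successors {2}; p there: 2:F. ✗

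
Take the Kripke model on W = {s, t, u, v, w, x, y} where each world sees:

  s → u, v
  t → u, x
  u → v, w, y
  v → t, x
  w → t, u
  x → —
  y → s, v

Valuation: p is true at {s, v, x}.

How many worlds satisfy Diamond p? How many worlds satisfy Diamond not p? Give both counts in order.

5 and 5

For Diamond p:
s: successors {u, v}; p there: u:F, v:T. ✓
t: successors {u, x}; p there: u:F, x:T. ✓
u: successors {v, w, y}; p there: v:T, w:F, y:F. ✓
v: successors {t, x}; p there: t:F, x:T. ✓
w: successors {t, u}; p there: t:F, u:F. ✗
x: no successors, so Diamond p fails. ✗
y: successors {s, v}; p there: s:T, v:T. ✓
— 5 worlds.
For Diamond not p:
s: successors {u, v}; not p there: u:T, v:F. ✓
t: successors {u, x}; not p there: u:T, x:F. ✓
u: successors {v, w, y}; not p there: v:F, w:T, y:T. ✓
v: successors {t, x}; not p there: t:T, x:F. ✓
w: successors {t, u}; not p there: t:T, u:T. ✓
x: no successors, so Diamond not p fails. ✗
y: successors {s, v}; not p there: s:F, v:F. ✗
— 5 worlds.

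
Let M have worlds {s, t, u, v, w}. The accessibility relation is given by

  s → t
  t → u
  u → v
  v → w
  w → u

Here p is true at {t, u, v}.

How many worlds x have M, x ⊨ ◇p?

s: successors {t}; p there: t:T. ✓
t: successors {u}; p there: u:T. ✓
u: successors {v}; p there: v:T. ✓
v: successors {w}; p there: w:F. ✗
w: successors {u}; p there: u:T. ✓
Satisfying worlds: {s, t, u, w}.

4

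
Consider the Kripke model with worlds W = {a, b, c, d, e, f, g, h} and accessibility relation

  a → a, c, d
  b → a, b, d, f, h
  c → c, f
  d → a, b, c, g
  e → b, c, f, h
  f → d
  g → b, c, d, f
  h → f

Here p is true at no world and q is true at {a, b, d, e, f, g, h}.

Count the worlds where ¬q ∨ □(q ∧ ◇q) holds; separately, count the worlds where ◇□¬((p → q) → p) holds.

For ¬q ∨ □(q ∧ ◇q):
a: ¬q is F, □(q ∧ ◇q) is F. ✗
b: ¬q is F, □(q ∧ ◇q) is T. ✓
c: ¬q is T, □(q ∧ ◇q) is F. ✓
d: ¬q is F, □(q ∧ ◇q) is F. ✗
e: ¬q is F, □(q ∧ ◇q) is F. ✗
f: ¬q is F, □(q ∧ ◇q) is T. ✓
g: ¬q is F, □(q ∧ ◇q) is F. ✗
h: ¬q is F, □(q ∧ ◇q) is T. ✓
— 4 worlds.
For ◇□¬((p → q) → p):
a: successors {a, c, d}; □¬((p → q) → p) there: a:T, c:T, d:T. ✓
b: successors {a, b, d, f, h}; □¬((p → q) → p) there: a:T, b:T, d:T, f:T, h:T. ✓
c: successors {c, f}; □¬((p → q) → p) there: c:T, f:T. ✓
d: successors {a, b, c, g}; □¬((p → q) → p) there: a:T, b:T, c:T, g:T. ✓
e: successors {b, c, f, h}; □¬((p → q) → p) there: b:T, c:T, f:T, h:T. ✓
f: successors {d}; □¬((p → q) → p) there: d:T. ✓
g: successors {b, c, d, f}; □¬((p → q) → p) there: b:T, c:T, d:T, f:T. ✓
h: successors {f}; □¬((p → q) → p) there: f:T. ✓
— 8 worlds.

4 and 8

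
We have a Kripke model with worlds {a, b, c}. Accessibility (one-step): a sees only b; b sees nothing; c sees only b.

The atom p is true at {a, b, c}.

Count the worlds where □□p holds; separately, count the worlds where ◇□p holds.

For □□p:
a: successors {b}; □p there: b:T. ✓
b: no successors, so □□p holds vacuously. ✓
c: successors {b}; □p there: b:T. ✓
— 3 worlds.
For ◇□p:
a: successors {b}; □p there: b:T. ✓
b: no successors, so ◇□p fails. ✗
c: successors {b}; □p there: b:T. ✓
— 2 worlds.

3 and 2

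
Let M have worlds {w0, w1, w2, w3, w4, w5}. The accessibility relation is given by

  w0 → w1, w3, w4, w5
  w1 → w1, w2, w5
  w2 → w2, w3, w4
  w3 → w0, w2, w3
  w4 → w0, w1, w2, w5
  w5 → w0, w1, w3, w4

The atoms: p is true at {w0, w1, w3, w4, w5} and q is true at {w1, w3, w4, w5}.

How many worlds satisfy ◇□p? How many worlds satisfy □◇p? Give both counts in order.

5 and 6

For ◇□p:
w0: successors {w1, w3, w4, w5}; □p there: w1:F, w3:F, w4:F, w5:T. ✓
w1: successors {w1, w2, w5}; □p there: w1:F, w2:F, w5:T. ✓
w2: successors {w2, w3, w4}; □p there: w2:F, w3:F, w4:F. ✗
w3: successors {w0, w2, w3}; □p there: w0:T, w2:F, w3:F. ✓
w4: successors {w0, w1, w2, w5}; □p there: w0:T, w1:F, w2:F, w5:T. ✓
w5: successors {w0, w1, w3, w4}; □p there: w0:T, w1:F, w3:F, w4:F. ✓
— 5 worlds.
For □◇p:
w0: successors {w1, w3, w4, w5}; ◇p there: w1:T, w3:T, w4:T, w5:T. ✓
w1: successors {w1, w2, w5}; ◇p there: w1:T, w2:T, w5:T. ✓
w2: successors {w2, w3, w4}; ◇p there: w2:T, w3:T, w4:T. ✓
w3: successors {w0, w2, w3}; ◇p there: w0:T, w2:T, w3:T. ✓
w4: successors {w0, w1, w2, w5}; ◇p there: w0:T, w1:T, w2:T, w5:T. ✓
w5: successors {w0, w1, w3, w4}; ◇p there: w0:T, w1:T, w3:T, w4:T. ✓
— 6 worlds.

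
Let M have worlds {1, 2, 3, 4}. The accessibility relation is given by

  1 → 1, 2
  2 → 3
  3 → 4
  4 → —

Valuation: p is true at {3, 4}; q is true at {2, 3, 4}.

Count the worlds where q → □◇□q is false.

1: q is F, □◇□q is T. ✓
2: q is T, □◇□q is T. ✓
3: q is T, □◇□q is F. ✗
4: q is T, □◇□q is T. ✓
Satisfying worlds: {1, 2, 4}.
So q → □◇□q fails at the other 1 world.

1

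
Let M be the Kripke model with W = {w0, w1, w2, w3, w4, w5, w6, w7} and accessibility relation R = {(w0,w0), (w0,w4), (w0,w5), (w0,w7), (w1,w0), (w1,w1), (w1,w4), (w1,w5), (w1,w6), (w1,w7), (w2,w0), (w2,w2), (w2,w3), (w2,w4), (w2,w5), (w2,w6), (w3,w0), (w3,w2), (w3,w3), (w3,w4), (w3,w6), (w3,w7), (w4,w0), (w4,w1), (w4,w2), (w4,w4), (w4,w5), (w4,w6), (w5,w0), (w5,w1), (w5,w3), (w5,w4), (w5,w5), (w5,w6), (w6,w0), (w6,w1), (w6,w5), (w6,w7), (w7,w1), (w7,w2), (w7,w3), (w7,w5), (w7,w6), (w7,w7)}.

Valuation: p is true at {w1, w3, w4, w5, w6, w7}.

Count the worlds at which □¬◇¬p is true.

w0: successors {w0, w4, w5, w7}; ¬◇¬p there: w0:F, w4:F, w5:F, w7:F. ✗
w1: successors {w0, w1, w4, w5, w6, w7}; ¬◇¬p there: w0:F, w1:F, w4:F, w5:F, w6:F, w7:F. ✗
w2: successors {w0, w2, w3, w4, w5, w6}; ¬◇¬p there: w0:F, w2:F, w3:F, w4:F, w5:F, w6:F. ✗
w3: successors {w0, w2, w3, w4, w6, w7}; ¬◇¬p there: w0:F, w2:F, w3:F, w4:F, w6:F, w7:F. ✗
w4: successors {w0, w1, w2, w4, w5, w6}; ¬◇¬p there: w0:F, w1:F, w2:F, w4:F, w5:F, w6:F. ✗
w5: successors {w0, w1, w3, w4, w5, w6}; ¬◇¬p there: w0:F, w1:F, w3:F, w4:F, w5:F, w6:F. ✗
w6: successors {w0, w1, w5, w7}; ¬◇¬p there: w0:F, w1:F, w5:F, w7:F. ✗
w7: successors {w1, w2, w3, w5, w6, w7}; ¬◇¬p there: w1:F, w2:F, w3:F, w5:F, w6:F, w7:F. ✗
Satisfying worlds: ∅.

0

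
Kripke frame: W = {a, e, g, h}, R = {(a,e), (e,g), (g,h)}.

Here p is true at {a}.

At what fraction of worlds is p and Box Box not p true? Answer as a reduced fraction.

1/4

a: p is T, Box Box not p is T. ✓
e: p is F, Box Box not p is T. ✗
g: p is F, Box Box not p is T. ✗
h: p is F, Box Box not p is T. ✗
That's 1 of 4 worlds, so 1/4.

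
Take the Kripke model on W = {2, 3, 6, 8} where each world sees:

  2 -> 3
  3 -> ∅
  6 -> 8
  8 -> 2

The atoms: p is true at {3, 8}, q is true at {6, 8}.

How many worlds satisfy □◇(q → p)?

2: successors {3}; ◇(q → p) there: 3:F. ✗
3: no successors, so □◇(q → p) holds vacuously. ✓
6: successors {8}; ◇(q → p) there: 8:T. ✓
8: successors {2}; ◇(q → p) there: 2:T. ✓
Satisfying worlds: {3, 6, 8}.

3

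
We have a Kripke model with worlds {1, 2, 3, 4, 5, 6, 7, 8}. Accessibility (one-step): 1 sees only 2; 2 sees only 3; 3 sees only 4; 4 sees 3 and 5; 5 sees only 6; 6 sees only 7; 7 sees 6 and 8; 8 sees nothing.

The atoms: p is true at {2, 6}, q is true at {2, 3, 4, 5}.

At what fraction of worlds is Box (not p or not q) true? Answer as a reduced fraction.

7/8

1: successors {2}; not p or not q there: 2:F. ✗
2: successors {3}; not p or not q there: 3:T. ✓
3: successors {4}; not p or not q there: 4:T. ✓
4: successors {3, 5}; not p or not q there: 3:T, 5:T. ✓
5: successors {6}; not p or not q there: 6:T. ✓
6: successors {7}; not p or not q there: 7:T. ✓
7: successors {6, 8}; not p or not q there: 6:T, 8:T. ✓
8: no successors, so Box (not p or not q) holds vacuously. ✓
That's 7 of 8 worlds, so 7/8.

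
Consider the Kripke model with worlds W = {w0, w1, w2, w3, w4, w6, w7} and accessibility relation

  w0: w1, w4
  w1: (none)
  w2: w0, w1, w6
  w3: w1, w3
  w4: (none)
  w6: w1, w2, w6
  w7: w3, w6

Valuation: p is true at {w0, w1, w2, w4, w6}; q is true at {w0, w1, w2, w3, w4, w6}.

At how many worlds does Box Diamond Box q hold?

3

w0: successors {w1, w4}; Diamond Box q there: w1:F, w4:F. ✗
w1: no successors, so Box Diamond Box q holds vacuously. ✓
w2: successors {w0, w1, w6}; Diamond Box q there: w0:T, w1:F, w6:T. ✗
w3: successors {w1, w3}; Diamond Box q there: w1:F, w3:T. ✗
w4: no successors, so Box Diamond Box q holds vacuously. ✓
w6: successors {w1, w2, w6}; Diamond Box q there: w1:F, w2:T, w6:T. ✗
w7: successors {w3, w6}; Diamond Box q there: w3:T, w6:T. ✓
Satisfying worlds: {w1, w4, w7}.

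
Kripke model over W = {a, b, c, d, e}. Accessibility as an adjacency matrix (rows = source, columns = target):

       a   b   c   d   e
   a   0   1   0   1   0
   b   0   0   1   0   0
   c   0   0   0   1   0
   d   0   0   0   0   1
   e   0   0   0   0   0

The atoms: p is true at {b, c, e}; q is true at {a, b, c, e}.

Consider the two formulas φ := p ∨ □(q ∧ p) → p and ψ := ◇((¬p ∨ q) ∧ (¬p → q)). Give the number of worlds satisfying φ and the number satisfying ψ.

4 and 3

For p ∨ □(q ∧ p) → p:
a: p ∨ □(q ∧ p) is F, p is F. ✓
b: p ∨ □(q ∧ p) is T, p is T. ✓
c: p ∨ □(q ∧ p) is T, p is T. ✓
d: p ∨ □(q ∧ p) is T, p is F. ✗
e: p ∨ □(q ∧ p) is T, p is T. ✓
— 4 worlds.
For ◇((¬p ∨ q) ∧ (¬p → q)):
a: successors {b, d}; (¬p ∨ q) ∧ (¬p → q) there: b:T, d:F. ✓
b: successors {c}; (¬p ∨ q) ∧ (¬p → q) there: c:T. ✓
c: successors {d}; (¬p ∨ q) ∧ (¬p → q) there: d:F. ✗
d: successors {e}; (¬p ∨ q) ∧ (¬p → q) there: e:T. ✓
e: no successors, so ◇((¬p ∨ q) ∧ (¬p → q)) fails. ✗
— 3 worlds.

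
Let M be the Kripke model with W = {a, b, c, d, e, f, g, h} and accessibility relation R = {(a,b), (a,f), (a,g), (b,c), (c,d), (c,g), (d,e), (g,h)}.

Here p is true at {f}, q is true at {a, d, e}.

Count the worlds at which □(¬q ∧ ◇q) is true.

a: successors {b, f, g}; ¬q ∧ ◇q there: b:F, f:F, g:F. ✗
b: successors {c}; ¬q ∧ ◇q there: c:T. ✓
c: successors {d, g}; ¬q ∧ ◇q there: d:F, g:F. ✗
d: successors {e}; ¬q ∧ ◇q there: e:F. ✗
e: no successors, so □(¬q ∧ ◇q) holds vacuously. ✓
f: no successors, so □(¬q ∧ ◇q) holds vacuously. ✓
g: successors {h}; ¬q ∧ ◇q there: h:F. ✗
h: no successors, so □(¬q ∧ ◇q) holds vacuously. ✓
Satisfying worlds: {b, e, f, h}.

4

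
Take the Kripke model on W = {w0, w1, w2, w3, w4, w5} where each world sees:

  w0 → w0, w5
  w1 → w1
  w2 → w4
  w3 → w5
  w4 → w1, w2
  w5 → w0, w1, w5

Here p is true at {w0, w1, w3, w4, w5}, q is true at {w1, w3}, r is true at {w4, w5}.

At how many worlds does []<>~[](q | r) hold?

2

w0: successors {w0, w5}; <>~[](q | r) there: w0:T, w5:T. ✓
w1: successors {w1}; <>~[](q | r) there: w1:F. ✗
w2: successors {w4}; <>~[](q | r) there: w4:F. ✗
w3: successors {w5}; <>~[](q | r) there: w5:T. ✓
w4: successors {w1, w2}; <>~[](q | r) there: w1:F, w2:T. ✗
w5: successors {w0, w1, w5}; <>~[](q | r) there: w0:T, w1:F, w5:T. ✗
Satisfying worlds: {w0, w3}.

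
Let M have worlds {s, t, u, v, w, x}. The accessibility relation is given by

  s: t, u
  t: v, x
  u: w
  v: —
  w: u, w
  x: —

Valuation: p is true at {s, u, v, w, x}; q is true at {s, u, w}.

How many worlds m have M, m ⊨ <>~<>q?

2

s: successors {t, u}; ~<>q there: t:T, u:F. ✓
t: successors {v, x}; ~<>q there: v:T, x:T. ✓
u: successors {w}; ~<>q there: w:F. ✗
v: no successors, so <>~<>q fails. ✗
w: successors {u, w}; ~<>q there: u:F, w:F. ✗
x: no successors, so <>~<>q fails. ✗
Satisfying worlds: {s, t}.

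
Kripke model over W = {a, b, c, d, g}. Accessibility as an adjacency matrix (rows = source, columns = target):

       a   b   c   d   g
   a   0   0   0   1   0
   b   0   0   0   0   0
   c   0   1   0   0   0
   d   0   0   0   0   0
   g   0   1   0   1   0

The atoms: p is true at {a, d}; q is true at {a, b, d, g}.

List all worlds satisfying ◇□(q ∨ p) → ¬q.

a: ◇□(q ∨ p) is T, ¬q is F. ✗
b: ◇□(q ∨ p) is F, ¬q is F. ✓
c: ◇□(q ∨ p) is T, ¬q is T. ✓
d: ◇□(q ∨ p) is F, ¬q is F. ✓
g: ◇□(q ∨ p) is T, ¬q is F. ✗

{b, c, d}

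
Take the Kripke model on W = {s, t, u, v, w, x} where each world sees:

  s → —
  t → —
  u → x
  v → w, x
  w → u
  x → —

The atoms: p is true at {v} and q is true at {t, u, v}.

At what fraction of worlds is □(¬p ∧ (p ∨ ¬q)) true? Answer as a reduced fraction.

5/6

s: no successors, so □(¬p ∧ (p ∨ ¬q)) holds vacuously. ✓
t: no successors, so □(¬p ∧ (p ∨ ¬q)) holds vacuously. ✓
u: successors {x}; ¬p ∧ (p ∨ ¬q) there: x:T. ✓
v: successors {w, x}; ¬p ∧ (p ∨ ¬q) there: w:T, x:T. ✓
w: successors {u}; ¬p ∧ (p ∨ ¬q) there: u:F. ✗
x: no successors, so □(¬p ∧ (p ∨ ¬q)) holds vacuously. ✓
That's 5 of 6 worlds, so 5/6.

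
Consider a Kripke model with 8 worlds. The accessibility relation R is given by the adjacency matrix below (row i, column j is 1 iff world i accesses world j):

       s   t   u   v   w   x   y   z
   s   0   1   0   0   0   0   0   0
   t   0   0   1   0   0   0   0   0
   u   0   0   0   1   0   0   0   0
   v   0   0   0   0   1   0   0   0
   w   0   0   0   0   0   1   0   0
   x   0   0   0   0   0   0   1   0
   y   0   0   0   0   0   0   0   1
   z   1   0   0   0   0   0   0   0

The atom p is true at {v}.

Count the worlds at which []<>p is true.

s: successors {t}; <>p there: t:F. ✗
t: successors {u}; <>p there: u:T. ✓
u: successors {v}; <>p there: v:F. ✗
v: successors {w}; <>p there: w:F. ✗
w: successors {x}; <>p there: x:F. ✗
x: successors {y}; <>p there: y:F. ✗
y: successors {z}; <>p there: z:F. ✗
z: successors {s}; <>p there: s:F. ✗
Satisfying worlds: {t}.

1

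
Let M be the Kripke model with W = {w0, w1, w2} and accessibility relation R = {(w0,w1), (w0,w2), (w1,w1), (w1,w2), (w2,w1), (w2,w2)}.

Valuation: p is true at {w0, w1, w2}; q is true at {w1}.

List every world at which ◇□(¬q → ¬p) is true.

w0: successors {w1, w2}; □(¬q → ¬p) there: w1:F, w2:F. ✗
w1: successors {w1, w2}; □(¬q → ¬p) there: w1:F, w2:F. ✗
w2: successors {w1, w2}; □(¬q → ¬p) there: w1:F, w2:F. ✗

∅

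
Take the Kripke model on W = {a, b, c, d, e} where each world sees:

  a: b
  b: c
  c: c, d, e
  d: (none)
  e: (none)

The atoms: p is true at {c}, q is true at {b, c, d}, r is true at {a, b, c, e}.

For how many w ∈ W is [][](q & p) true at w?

a: successors {b}; [](q & p) there: b:T. ✓
b: successors {c}; [](q & p) there: c:F. ✗
c: successors {c, d, e}; [](q & p) there: c:F, d:T, e:T. ✗
d: no successors, so [][](q & p) holds vacuously. ✓
e: no successors, so [][](q & p) holds vacuously. ✓
Satisfying worlds: {a, d, e}.

3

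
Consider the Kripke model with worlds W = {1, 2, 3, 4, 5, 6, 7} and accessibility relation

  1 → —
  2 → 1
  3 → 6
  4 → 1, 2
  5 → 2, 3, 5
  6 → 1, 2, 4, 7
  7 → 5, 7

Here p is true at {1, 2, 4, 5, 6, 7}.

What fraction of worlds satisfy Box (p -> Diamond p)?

4/7

1: no successors, so Box (p -> Diamond p) holds vacuously. ✓
2: successors {1}; p -> Diamond p there: 1:F. ✗
3: successors {6}; p -> Diamond p there: 6:T. ✓
4: successors {1, 2}; p -> Diamond p there: 1:F, 2:T. ✗
5: successors {2, 3, 5}; p -> Diamond p there: 2:T, 3:T, 5:T. ✓
6: successors {1, 2, 4, 7}; p -> Diamond p there: 1:F, 2:T, 4:T, 7:T. ✗
7: successors {5, 7}; p -> Diamond p there: 5:T, 7:T. ✓
That's 4 of 7 worlds, so 4/7.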